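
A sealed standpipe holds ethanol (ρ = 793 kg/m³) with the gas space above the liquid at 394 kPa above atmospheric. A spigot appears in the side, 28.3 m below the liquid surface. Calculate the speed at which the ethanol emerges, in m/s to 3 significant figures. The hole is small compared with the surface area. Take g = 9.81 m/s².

Take point 1 at the surface (v₁ ≈ 0) and point 2 at the hole (at atmospheric pressure). Bernoulli: P₁ + ρg h = P_atm + ½ρv₂².
With P₁ − P_atm = 394000 Pa, v₂ = √(2gh + 2ΔP/ρ) = √(2·9.81·28.3 + 2·394000/793) = 39.4 m/s.

v ≈ 39.4 m/s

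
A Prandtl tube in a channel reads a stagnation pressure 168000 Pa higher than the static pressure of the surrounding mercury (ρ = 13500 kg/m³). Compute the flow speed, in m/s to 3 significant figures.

The dynamic pressure equals the rise in static pressure at the stagnation point: ΔP = ½ρv².
v = √(2ΔP/ρ) = √(2·168000/13500) = 4.99 m/s.

v ≈ 4.99 m/s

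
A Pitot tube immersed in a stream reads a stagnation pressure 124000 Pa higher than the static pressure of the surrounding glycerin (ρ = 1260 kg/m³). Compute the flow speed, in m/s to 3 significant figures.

At the stagnation point the flow is brought to rest, so Bernoulli gives P_stag − P_static = ½ρv².
v = √(2ΔP/ρ) = √(2·124000/1260) = 14.0 m/s.

v ≈ 14.0 m/s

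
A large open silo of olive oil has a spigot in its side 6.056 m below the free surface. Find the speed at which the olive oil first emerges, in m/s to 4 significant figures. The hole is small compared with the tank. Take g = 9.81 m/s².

Torricelli's result v = √(2gh) gives v = √(2·9.81·6.056) = 10.90 m/s.

v = 10.90 m/s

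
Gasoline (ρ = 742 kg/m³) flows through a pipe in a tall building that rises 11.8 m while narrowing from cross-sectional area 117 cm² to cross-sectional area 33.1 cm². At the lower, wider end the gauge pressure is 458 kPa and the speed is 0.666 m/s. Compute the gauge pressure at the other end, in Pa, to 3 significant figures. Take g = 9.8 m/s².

Mass conservation (A₁v₁ = A₂v₂) gives v₂ = 0.666 × 117/33.1 = 2.35 m/s.
Bernoulli: P₁ + ½ρv₁² + ρg h₁ = P₂ + ½ρv₂² + ρg h₂, so P₂ = P₁ + ½ρ(v₁² − v₂²) − ρg(h₂ − h₁).
P₂ = 458000 + ½·742·(0.666² − 2.35²) − 742·9.8·(+11.8) = 458000 + (-1890) − (85800) = 370000 Pa.

P₂ = 370000 Pa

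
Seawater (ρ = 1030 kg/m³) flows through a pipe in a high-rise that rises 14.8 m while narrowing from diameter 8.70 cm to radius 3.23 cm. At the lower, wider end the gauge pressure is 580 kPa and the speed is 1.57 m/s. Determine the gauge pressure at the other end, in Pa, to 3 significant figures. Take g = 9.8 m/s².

P₂ ≈ 428000 Pa

Continuity gives A₁v₁ = A₂v₂, so v₂ = (59.4 cm²)/(32.8 cm²) × 1.57 m/s = 2.85 m/s.
Bernoulli: P₁ + ½ρv₁² + ρg h₁ = P₂ + ½ρv₂² + ρg h₂, so P₂ = P₁ + ½ρ(v₁² − v₂²) − ρg(h₂ − h₁).
P₂ = 580000 + ½·1030·(1.57² − 2.85²) − 1030·9.8·(+14.8) = 580000 + (-2910) − (149000) = 428000 Pa.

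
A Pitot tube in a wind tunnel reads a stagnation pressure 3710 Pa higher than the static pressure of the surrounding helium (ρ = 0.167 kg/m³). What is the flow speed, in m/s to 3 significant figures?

Bernoulli between the free stream and the stagnation point: ½ρv² = P_stag − P_static.
v = √(2ΔP/ρ) = √(2·3710/0.167) = 211 m/s.

211 m/s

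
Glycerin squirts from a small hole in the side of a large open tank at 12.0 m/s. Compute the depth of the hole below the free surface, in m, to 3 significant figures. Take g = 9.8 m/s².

Inverting v = √(2gh) gives h = v² / 2g.
h = 12.0²/(2·9.8) = 144/19.60 = 7.35 m.

h = 7.35 m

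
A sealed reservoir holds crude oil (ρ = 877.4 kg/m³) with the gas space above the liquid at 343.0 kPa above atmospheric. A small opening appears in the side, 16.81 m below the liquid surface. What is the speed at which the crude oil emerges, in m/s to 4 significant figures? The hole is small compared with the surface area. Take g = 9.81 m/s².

Take point 1 at the surface (v₁ ≈ 0) and point 2 at the hole (at atmospheric pressure). Bernoulli: P₁ + ρg h = P_atm + ½ρv₂².
With P₁ − P_atm = 343000 Pa, v₂ = √(2gh + 2ΔP/ρ) = √(2·9.81·16.81 + 2·343000/877.4) = 33.34 m/s.

v ≈ 33.34 m/s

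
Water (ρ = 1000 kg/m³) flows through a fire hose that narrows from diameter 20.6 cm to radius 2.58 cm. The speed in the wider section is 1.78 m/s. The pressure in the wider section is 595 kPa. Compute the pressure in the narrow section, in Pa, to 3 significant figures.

Continuity gives A₁v₁ = A₂v₂, so v₂ = (333 cm²)/(20.9 cm²) × 1.78 m/s = 28.4 m/s.
With no height change, Bernoulli's equation is P₁ + ½ρv₁² = P₂ + ½ρv₂².
P₂ = P₁ − ½ρ(v₂² − v₁²) = 595000 − ½·1000·(28.4² − 1.78²) = 595000 − 401000 = 194000 Pa.

P₂ ≈ 194000 Pa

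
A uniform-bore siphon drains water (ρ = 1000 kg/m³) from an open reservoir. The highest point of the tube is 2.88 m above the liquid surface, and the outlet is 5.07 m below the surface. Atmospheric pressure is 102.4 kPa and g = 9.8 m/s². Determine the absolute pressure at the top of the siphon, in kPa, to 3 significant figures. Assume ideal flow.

P_top ≈ 24.5 kPa

From the surface to the outlet (both open to atmosphere, surface at rest): v = √(2g·h_out) = √(2·9.8·5.07) = 9.97 m/s.
Continuity keeps v the same throughout the tube; from surface to crest, P_atm + 0 = P_top + ½ρv² + ρg·h_top.
P_top = 102400 − ½·1000·9.97² − 1000·9.8·2.88 = 24500 Pa.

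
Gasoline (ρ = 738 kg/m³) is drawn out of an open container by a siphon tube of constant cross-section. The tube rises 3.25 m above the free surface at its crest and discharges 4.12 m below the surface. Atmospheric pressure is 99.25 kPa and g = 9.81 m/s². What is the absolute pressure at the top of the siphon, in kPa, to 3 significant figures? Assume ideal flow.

P_top ≈ 45.9 kPa

Bernoulli surface→outlet gives ½v² = g·h_out, so v = √(2·9.81·4.12) = 8.99 m/s.
Continuity keeps v the same throughout the tube; from surface to crest, P_atm + 0 = P_top + ½ρv² + ρg·h_top.
P_top = 99250 − ½·738·8.99² − 738·9.81·3.25 = 45900 Pa.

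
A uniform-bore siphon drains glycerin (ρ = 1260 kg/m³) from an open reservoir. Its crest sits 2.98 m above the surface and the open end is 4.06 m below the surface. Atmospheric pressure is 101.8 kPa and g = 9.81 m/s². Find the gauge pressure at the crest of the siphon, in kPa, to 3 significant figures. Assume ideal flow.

P_gauge ≈ -87.0 kPa

The outlet speed comes from Torricelli: v = √(2g·4.06) = 8.93 m/s.
Continuity keeps v the same throughout the tube; from surface to crest, P_atm + 0 = P_top + ½ρv² + ρg·h_top.
P_top = 101800 − ½·1260·8.93² − 1260·9.81·2.98 = 14800 Pa. So P_gauge = P_top − P_atm = -87000 Pa.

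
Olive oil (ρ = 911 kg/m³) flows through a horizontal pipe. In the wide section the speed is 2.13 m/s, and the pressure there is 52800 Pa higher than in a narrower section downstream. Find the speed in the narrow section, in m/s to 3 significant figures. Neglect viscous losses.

v₂ ≈ 11.0 m/s

Along the level pipe P + ½ρv² is conserved, hence v₂² = v₁² + 2(P₁ − P₂)/ρ.
v₂ = √(2.13² + 2·52800/911) = √(4.54 + 116) = 11.0 m/s.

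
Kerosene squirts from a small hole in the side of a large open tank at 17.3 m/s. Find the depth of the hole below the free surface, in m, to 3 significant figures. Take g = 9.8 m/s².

Torricelli: v = √(2gh), so h = v²/(2g).
h = 17.3²/(2·9.8) = 299/19.60 = 15.3 m.

h ≈ 15.3 m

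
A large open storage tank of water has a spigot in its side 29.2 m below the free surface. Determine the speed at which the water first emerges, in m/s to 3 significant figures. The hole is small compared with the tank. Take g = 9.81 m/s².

v ≈ 23.9 m/s

With the surface at rest and both surface and jet at atmospheric pressure, Bernoulli gives ρg h = ½ρv², so v = √(2gh) = √(2·9.81·29.2) = 23.9 m/s.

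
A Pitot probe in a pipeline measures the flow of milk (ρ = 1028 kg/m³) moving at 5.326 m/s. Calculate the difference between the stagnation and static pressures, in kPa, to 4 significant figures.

ΔP ≈ 14.58 kPa

At the stagnation point the flow is brought to rest, so Bernoulli gives P_stag − P_static = ½ρv².
ΔP = ½·1028·5.326² = 14580 Pa.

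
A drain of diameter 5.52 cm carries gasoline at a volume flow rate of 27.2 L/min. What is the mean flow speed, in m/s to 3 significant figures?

0.189 m/s

Q = 27.2 L/min = 0.000453 m³/s.
v = Q/A = 0.000453 / 0.00239 = 0.189 m/s.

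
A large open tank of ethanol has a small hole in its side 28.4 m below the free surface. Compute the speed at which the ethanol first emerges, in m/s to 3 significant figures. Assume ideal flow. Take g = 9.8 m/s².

v ≈ 23.6 m/s

Bernoulli from surface to hole (P equal, v_surface ≈ 0): v = √(2gh) = √(2×9.8×28.4) = 23.6 m/s.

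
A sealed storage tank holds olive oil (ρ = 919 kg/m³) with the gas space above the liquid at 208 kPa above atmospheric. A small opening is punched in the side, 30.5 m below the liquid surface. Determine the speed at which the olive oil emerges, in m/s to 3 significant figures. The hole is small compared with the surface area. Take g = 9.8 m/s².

Take point 1 at the surface (v₁ ≈ 0) and point 2 at the hole (at atmospheric pressure). Bernoulli: P₁ + ρg h = P_atm + ½ρv₂².
With P₁ − P_atm = 208000 Pa, v₂ = √(2gh + 2ΔP/ρ) = √(2·9.8·30.5 + 2·208000/919) = 32.4 m/s.

v = 32.4 m/s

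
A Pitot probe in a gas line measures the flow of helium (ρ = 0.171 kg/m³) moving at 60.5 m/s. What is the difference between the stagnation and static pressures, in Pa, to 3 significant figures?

Bernoulli between the free stream and the stagnation point: ½ρv² = P_stag − P_static.
ΔP = ½·0.171·60.5² = 313 Pa.

ΔP ≈ 313 Pa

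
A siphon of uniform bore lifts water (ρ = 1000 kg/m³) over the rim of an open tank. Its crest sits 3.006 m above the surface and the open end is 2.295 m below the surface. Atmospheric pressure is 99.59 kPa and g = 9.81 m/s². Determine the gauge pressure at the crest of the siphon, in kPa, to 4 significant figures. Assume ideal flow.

P_gauge ≈ -52.00 kPa

Bernoulli surface→outlet gives ½v² = g·h_out, so v = √(2·9.81·2.295) = 6.710 m/s.
Continuity keeps v the same throughout the tube; from surface to crest, P_atm + 0 = P_top + ½ρv² + ρg·h_top.
P_top = 99590 − ½·1000·6.710² − 1000·9.81·3.006 = 47590 Pa. So P_gauge = P_top − P_atm = -52000 Pa.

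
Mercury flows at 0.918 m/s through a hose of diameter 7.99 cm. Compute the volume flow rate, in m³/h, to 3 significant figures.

Q ≈ 16.6 m³/h

Q = A·v = 0.00501 m² × 0.918 m/s = 0.00460 m³/s.
Converting: 0.00460 m³/s × 3600 = 16.6 m³/h.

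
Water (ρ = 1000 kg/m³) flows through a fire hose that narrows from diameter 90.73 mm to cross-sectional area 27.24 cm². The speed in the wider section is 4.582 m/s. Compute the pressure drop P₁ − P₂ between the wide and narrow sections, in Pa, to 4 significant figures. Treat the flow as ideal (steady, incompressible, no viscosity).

Mass conservation (A₁v₁ = A₂v₂) gives v₂ = 4.582 × 64.65/27.24 = 10.88 m/s.
Along the horizontal streamline, P + ½ρv² is constant.
P₁ − P₂ = ½·1000·(10.88² − 4.582²) = ½·1000·97.28 = 48640 Pa.

ΔP ≈ 48640 Pa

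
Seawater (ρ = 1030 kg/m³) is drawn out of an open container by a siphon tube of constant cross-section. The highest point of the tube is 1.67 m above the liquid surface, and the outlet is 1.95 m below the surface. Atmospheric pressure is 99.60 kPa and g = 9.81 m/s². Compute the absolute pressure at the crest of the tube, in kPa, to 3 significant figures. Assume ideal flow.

From the surface to the outlet (both open to atmosphere, surface at rest): v = √(2g·h_out) = √(2·9.81·1.95) = 6.19 m/s.
The bore is uniform, so the speed at the crest is the same v. Bernoulli surface→crest: P_atm = P_top + ½ρv² + ρg·h_top.
P_top = 99600 − ½·1030·6.19² − 1030·9.81·1.67 = 63000 Pa.

P_top ≈ 63.0 kPa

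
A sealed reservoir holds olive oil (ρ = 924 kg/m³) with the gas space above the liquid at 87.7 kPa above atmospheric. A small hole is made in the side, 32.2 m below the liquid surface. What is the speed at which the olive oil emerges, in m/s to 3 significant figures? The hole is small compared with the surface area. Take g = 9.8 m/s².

28.7 m/s

Take point 1 at the surface (v₁ ≈ 0) and point 2 at the hole (at atmospheric pressure). Bernoulli: P₁ + ρg h = P_atm + ½ρv₂².
With P₁ − P_atm = 87700 Pa, v₂ = √(2gh + 2ΔP/ρ) = √(2·9.8·32.2 + 2·87700/924) = 28.7 m/s.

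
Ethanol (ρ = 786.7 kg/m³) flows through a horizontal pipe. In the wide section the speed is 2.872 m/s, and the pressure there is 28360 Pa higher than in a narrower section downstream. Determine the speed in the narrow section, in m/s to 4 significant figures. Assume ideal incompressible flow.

With h₁ = h₂, rearranging Bernoulli gives v₂ = √(v₁² + 2ΔP/ρ).
v₂ = √(2.872² + 2·28360/786.7) = √(8.248 + 72.10) = 8.964 m/s.

v₂ ≈ 8.964 m/s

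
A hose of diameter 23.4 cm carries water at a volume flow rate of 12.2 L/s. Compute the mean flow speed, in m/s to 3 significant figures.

Q = 12.2 L/s = 0.0122 m³/s.
v = Q/A = 0.0122 / 0.0430 = 0.284 m/s.

v = 0.284 m/s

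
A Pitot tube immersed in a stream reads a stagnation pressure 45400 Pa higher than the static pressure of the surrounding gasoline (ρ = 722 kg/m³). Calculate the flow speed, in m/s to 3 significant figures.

At the stagnation point the flow is brought to rest, so Bernoulli gives P_stag − P_static = ½ρv².
v = √(2ΔP/ρ) = √(2·45400/722) = 11.2 m/s.

v ≈ 11.2 m/s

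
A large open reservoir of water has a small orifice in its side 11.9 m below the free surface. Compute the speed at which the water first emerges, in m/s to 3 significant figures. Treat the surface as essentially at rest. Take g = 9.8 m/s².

v ≈ 15.3 m/s

Bernoulli from surface to hole (P equal, v_surface ≈ 0): v = √(2gh) = √(2×9.8×11.9) = 15.3 m/s.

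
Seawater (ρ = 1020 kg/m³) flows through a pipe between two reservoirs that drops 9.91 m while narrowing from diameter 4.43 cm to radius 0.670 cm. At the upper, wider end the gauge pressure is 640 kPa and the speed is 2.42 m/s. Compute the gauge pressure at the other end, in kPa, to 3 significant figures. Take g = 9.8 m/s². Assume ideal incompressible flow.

By continuity, v₂ = v₁·A₁/A₂ = 2.42·(15.4/1.41) = 26.4 m/s.
Applying Bernoulli between the two ends and solving for P₂: P₂ = P₁ + ½ρ(v₁² − v₂²) − ρgΔh.
P₂ = 640000 + ½·1020·(2.42² − 26.4²) − 1020·9.8·(−9.91) = 640000 + (-354000) − (-99100) = 385000 Pa.

P₂ ≈ 385 kPa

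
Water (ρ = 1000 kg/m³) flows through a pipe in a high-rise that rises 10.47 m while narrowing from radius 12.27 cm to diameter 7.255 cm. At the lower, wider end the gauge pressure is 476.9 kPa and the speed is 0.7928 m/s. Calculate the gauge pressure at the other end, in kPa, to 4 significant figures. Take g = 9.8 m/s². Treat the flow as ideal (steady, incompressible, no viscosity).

By continuity, v₂ = v₁·A₁/A₂ = 0.7928·(473.0/41.34) = 9.071 m/s.
Applying Bernoulli between the two ends and solving for P₂: P₂ = P₁ + ½ρ(v₁² − v₂²) − ρgΔh.
P₂ = 476900 + ½·1000·(0.7928² − 9.071²) − 1000·9.8·(+10.47) = 476900 + (-40820) − (102600) = 333500 Pa.

P₂ ≈ 333.5 kPa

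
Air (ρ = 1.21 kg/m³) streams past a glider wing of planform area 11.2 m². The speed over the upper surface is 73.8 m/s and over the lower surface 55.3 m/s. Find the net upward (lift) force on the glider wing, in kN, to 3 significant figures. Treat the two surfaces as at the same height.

F ≈ 16.2 kN

With equal heights on the two surfaces, Bernoulli gives P_lower − P_upper = ½ρ(v_upper² − v_lower²).
ΔP = ½·1.21·(73.8² − 55.3²) = 1440 Pa.
Lift = ΔP · A = 1440 × 11.2 = 16200 N.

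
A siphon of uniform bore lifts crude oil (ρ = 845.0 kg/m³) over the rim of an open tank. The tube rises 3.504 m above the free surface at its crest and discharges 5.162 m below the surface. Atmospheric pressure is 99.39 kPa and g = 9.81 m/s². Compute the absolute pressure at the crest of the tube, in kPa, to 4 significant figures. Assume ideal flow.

P_top = 27.55 kPa

The outlet speed comes from Torricelli: v = √(2g·5.162) = 10.06 m/s.
Continuity keeps v the same throughout the tube; from surface to crest, P_atm + 0 = P_top + ½ρv² + ρg·h_top.
P_top = 99390 − ½·845.0·10.06² − 845.0·9.81·3.504 = 27550 Pa.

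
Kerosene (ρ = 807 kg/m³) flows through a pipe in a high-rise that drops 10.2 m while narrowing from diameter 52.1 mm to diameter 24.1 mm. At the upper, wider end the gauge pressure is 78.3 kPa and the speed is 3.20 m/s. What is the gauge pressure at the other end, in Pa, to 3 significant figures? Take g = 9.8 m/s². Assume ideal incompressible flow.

By continuity, v₂ = v₁·A₁/A₂ = 3.20·(21.3/4.56) = 15.0 m/s.
Applying Bernoulli between the two ends and solving for P₂: P₂ = P₁ + ½ρ(v₁² − v₂²) − ρgΔh.
P₂ = 78300 + ½·807·(3.20² − 15.0²) − 807·9.8·(−10.2) = 78300 + (-86100) − (-80700) = 72900 Pa.

P₂ ≈ 72900 Pa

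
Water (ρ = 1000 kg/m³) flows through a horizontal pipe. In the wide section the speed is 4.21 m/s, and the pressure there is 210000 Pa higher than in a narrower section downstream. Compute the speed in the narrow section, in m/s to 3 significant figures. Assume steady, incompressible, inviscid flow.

With h₁ = h₂, rearranging Bernoulli gives v₂ = √(v₁² + 2ΔP/ρ).
v₂ = √(4.21² + 2·210000/1000) = √(17.7 + 420) = 20.9 m/s.

v₂ ≈ 20.9 m/s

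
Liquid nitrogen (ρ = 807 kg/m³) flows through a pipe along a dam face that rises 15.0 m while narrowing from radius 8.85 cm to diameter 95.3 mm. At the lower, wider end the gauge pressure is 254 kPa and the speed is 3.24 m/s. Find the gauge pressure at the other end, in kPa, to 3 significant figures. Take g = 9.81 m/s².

P₂ ≈ 89.1 kPa

Continuity gives A₁v₁ = A₂v₂, so v₂ = (246 cm²)/(71.3 cm²) × 3.24 m/s = 11.2 m/s.
Applying Bernoulli between the two ends and solving for P₂: P₂ = P₁ + ½ρ(v₁² − v₂²) − ρgΔh.
P₂ = 254000 + ½·807·(3.24² − 11.2²) − 807·9.81·(+15.0) = 254000 + (-46200) − (119000) = 89100 Pa.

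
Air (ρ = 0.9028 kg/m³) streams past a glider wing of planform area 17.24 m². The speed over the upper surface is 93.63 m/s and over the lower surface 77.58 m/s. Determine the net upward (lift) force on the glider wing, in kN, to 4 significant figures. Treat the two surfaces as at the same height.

F ≈ 21.38 kN

With equal heights on the two surfaces, Bernoulli gives P_lower − P_upper = ½ρ(v_upper² − v_lower²).
ΔP = ½·0.9028·(93.63² − 77.58²) = 1240 Pa.
Lift = ΔP · A = 1240 × 17.24 = 21380 N.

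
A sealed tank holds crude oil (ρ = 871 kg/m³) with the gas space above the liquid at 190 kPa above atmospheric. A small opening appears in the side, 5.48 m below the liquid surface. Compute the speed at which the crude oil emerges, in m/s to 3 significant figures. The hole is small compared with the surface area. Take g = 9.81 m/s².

Take point 1 at the surface (v₁ ≈ 0) and point 2 at the hole (at atmospheric pressure). Bernoulli: P₁ + ρg h = P_atm + ½ρv₂².
With P₁ − P_atm = 190000 Pa, v₂ = √(2gh + 2ΔP/ρ) = √(2·9.81·5.48 + 2·190000/871) = 23.3 m/s.

23.3 m/s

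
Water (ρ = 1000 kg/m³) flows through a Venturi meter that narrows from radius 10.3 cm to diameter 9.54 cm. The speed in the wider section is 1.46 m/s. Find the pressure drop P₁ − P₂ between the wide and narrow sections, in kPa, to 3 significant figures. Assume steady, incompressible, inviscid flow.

ΔP = 22.1 kPa

The volume flow rate is constant, so v₂ = (A₁/A₂)v₁ = (333/71.5)·1.46 = 6.81 m/s.
Bernoulli (h₁ = h₂): P₁ − P₂ = ½ρ(v₂² − v₁²).
P₁ − P₂ = ½·1000·(6.81² − 1.46²) = ½·1000·44.2 = 22100 Pa.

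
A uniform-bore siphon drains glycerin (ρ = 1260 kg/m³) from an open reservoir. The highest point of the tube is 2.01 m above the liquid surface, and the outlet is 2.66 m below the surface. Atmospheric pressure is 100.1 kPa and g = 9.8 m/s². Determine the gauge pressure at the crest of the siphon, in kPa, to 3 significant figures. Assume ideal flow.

P_gauge = -57.7 kPa

Bernoulli surface→outlet gives ½v² = g·h_out, so v = √(2·9.8·2.66) = 7.22 m/s.
The bore is uniform, so the speed at the crest is the same v. Bernoulli surface→crest: P_atm = P_top + ½ρv² + ρg·h_top.
P_top = 100100 − ½·1260·7.22² − 1260·9.8·2.01 = 42400 Pa. So P_gauge = P_top − P_atm = -57700 Pa.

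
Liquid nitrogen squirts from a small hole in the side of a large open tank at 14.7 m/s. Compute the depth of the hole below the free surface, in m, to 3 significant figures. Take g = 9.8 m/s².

Torricelli: v = √(2gh), so h = v²/(2g).
h = 14.7²/(2·9.8) = 216/19.60 = 11.0 m.

11.0 m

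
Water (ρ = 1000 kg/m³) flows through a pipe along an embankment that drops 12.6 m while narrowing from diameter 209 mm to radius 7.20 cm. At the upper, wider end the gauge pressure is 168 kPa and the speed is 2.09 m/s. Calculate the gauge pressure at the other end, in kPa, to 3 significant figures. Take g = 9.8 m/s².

Continuity gives A₁v₁ = A₂v₂, so v₂ = (343 cm²)/(163 cm²) × 2.09 m/s = 4.40 m/s.
Bernoulli: P₁ + ½ρv₁² + ρg h₁ = P₂ + ½ρv₂² + ρg h₂, so P₂ = P₁ + ½ρ(v₁² − v₂²) − ρg(h₂ − h₁).
P₂ = 168000 + ½·1000·(2.09² − 4.40²) − 1000·9.8·(−12.6) = 168000 + (-7510) − (-123000) = 284000 Pa.

P₂ = 284 kPa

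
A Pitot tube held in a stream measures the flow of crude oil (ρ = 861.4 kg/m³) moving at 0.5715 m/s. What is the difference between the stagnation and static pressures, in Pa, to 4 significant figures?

The dynamic pressure equals the rise in static pressure at the stagnation point: ΔP = ½ρv².
ΔP = ½·861.4·0.5715² = 140.7 Pa.

ΔP ≈ 140.7 Pa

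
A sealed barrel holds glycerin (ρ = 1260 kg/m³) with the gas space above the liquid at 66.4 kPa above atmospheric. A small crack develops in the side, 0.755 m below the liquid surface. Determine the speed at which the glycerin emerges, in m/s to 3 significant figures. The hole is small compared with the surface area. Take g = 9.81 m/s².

Take point 1 at the surface (v₁ ≈ 0) and point 2 at the hole (at atmospheric pressure). Bernoulli: P₁ + ρg h = P_atm + ½ρv₂².
With P₁ − P_atm = 66400 Pa, v₂ = √(2gh + 2ΔP/ρ) = √(2·9.81·0.755 + 2·66400/1260) = 11.0 m/s.

v ≈ 11.0 m/s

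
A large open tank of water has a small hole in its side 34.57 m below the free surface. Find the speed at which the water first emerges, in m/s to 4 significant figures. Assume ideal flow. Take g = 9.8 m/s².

v ≈ 26.03 m/s

With the surface at rest and both surface and jet at atmospheric pressure, Bernoulli gives ρg h = ½ρv², so v = √(2gh) = √(2·9.8·34.57) = 26.03 m/s.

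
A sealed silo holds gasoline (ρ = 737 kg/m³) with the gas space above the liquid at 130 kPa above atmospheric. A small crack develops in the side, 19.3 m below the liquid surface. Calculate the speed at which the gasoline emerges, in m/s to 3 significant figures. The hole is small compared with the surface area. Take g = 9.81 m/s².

Take point 1 at the surface (v₁ ≈ 0) and point 2 at the hole (at atmospheric pressure). Bernoulli: P₁ + ρg h = P_atm + ½ρv₂².
With P₁ − P_atm = 130000 Pa, v₂ = √(2gh + 2ΔP/ρ) = √(2·9.81·19.3 + 2·130000/737) = 27.0 m/s.

v ≈ 27.0 m/s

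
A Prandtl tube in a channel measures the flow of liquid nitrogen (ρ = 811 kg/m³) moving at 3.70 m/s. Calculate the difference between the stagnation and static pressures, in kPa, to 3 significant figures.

Bernoulli between the free stream and the stagnation point: ½ρv² = P_stag − P_static.
ΔP = ½·811·3.70² = 5550 Pa.

ΔP = 5.55 kPa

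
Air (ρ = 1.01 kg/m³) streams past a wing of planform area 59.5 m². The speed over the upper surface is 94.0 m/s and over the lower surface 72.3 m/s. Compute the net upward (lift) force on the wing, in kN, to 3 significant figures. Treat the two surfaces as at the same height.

With equal heights on the two surfaces, Bernoulli gives P_lower − P_upper = ½ρ(v_upper² − v_lower²).
ΔP = ½·1.01·(94.0² − 72.3²) = 1820 Pa.
Lift = ΔP · A = 1820 × 59.5 = 108000 N.

F ≈ 108 kN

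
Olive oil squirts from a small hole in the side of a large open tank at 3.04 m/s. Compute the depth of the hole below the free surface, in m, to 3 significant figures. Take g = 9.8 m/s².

h ≈ 0.472 m

Inverting v = √(2gh) gives h = v² / 2g.
h = 3.04²/(2·9.8) = 9.24/19.60 = 0.472 m.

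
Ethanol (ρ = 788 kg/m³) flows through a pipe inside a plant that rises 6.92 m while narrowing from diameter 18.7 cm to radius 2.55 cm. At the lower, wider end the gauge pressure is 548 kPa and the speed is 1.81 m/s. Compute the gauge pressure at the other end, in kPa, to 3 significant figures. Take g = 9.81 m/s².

P₂ = 262 kPa

Continuity gives A₁v₁ = A₂v₂, so v₂ = (275 cm²)/(20.4 cm²) × 1.81 m/s = 24.3 m/s.
Applying Bernoulli between the two ends and solving for P₂: P₂ = P₁ + ½ρ(v₁² − v₂²) − ρgΔh.
P₂ = 548000 + ½·788·(1.81² − 24.3²) − 788·9.81·(+6.92) = 548000 + (-232000) − (53500) = 262000 Pa.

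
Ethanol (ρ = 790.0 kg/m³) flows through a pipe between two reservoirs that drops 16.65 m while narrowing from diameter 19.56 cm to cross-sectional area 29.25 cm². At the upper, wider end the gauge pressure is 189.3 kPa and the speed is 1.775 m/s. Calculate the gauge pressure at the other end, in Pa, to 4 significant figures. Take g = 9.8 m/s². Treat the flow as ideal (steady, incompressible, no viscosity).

188100 Pa

Mass conservation (A₁v₁ = A₂v₂) gives v₂ = 1.775 × 300.5/29.25 = 18.23 m/s.
Bernoulli: P₁ + ½ρv₁² + ρg h₁ = P₂ + ½ρv₂² + ρg h₂, so P₂ = P₁ + ½ρ(v₁² − v₂²) − ρg(h₂ − h₁).
P₂ = 189300 + ½·790.0·(1.775² − 18.23²) − 790.0·9.8·(−16.65) = 189300 + (-130100) − (-128900) = 188100 Pa.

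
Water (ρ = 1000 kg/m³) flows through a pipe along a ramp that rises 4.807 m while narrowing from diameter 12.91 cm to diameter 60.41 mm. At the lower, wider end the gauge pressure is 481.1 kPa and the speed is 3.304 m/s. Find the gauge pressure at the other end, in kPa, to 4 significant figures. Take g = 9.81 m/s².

Mass conservation (A₁v₁ = A₂v₂) gives v₂ = 3.304 × 130.9/28.66 = 15.09 m/s.
Bernoulli: P₁ + ½ρv₁² + ρg h₁ = P₂ + ½ρv₂² + ρg h₂, so P₂ = P₁ + ½ρ(v₁² − v₂²) − ρg(h₂ − h₁).
P₂ = 481100 + ½·1000·(3.304² − 15.09²) − 1000·9.81·(+4.807) = 481100 + (-108400) − (47160) = 325600 Pa.

P₂ ≈ 325.6 kPa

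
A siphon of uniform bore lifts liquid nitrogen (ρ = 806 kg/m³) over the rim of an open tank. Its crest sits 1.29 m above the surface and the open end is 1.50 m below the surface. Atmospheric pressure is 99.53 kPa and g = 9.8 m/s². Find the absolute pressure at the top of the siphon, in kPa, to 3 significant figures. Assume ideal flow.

P_top = 77.5 kPa

The outlet speed comes from Torricelli: v = √(2g·1.50) = 5.42 m/s.
The bore is uniform, so the speed at the crest is the same v. Bernoulli surface→crest: P_atm = P_top + ½ρv² + ρg·h_top.
P_top = 99530 − ½·806·5.42² − 806·9.8·1.29 = 77500 Pa.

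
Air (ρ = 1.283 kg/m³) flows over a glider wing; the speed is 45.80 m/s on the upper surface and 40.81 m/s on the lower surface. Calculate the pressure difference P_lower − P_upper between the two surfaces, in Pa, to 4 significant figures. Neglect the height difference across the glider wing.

Bernoulli (same height): P_lower − P_upper = ½ρ(v_upper² − v_lower²).
ΔP = ½·1.283·(45.80² − 40.81²) = 277.2 Pa.

ΔP ≈ 277.2 Pa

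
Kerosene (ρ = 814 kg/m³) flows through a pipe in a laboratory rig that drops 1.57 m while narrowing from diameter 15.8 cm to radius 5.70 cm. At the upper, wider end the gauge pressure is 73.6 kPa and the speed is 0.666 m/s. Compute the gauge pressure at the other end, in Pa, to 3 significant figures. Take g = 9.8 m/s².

Mass conservation (A₁v₁ = A₂v₂) gives v₂ = 0.666 × 196/102 = 1.28 m/s.
Energy conservation along the streamline gives P₂ = P₁ − ½ρ(v₂² − v₁²) − ρg(h₂ − h₁).
P₂ = 73600 + ½·814·(0.666² − 1.28²) − 814·9.8·(−1.57) = 73600 + (-486) − (-12500) = 85600 Pa.

P₂ ≈ 85600 Pa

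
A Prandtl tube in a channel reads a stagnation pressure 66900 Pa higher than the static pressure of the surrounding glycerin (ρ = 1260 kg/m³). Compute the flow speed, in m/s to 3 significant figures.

At the stagnation point the flow is brought to rest, so Bernoulli gives P_stag − P_static = ½ρv².
v = √(2ΔP/ρ) = √(2·66900/1260) = 10.3 m/s.

v ≈ 10.3 m/s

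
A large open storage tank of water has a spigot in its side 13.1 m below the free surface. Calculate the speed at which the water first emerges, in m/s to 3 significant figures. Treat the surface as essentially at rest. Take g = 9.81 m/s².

16.0 m/s

Torricelli's result v = √(2gh) gives v = √(2·9.81·13.1) = 16.0 m/s.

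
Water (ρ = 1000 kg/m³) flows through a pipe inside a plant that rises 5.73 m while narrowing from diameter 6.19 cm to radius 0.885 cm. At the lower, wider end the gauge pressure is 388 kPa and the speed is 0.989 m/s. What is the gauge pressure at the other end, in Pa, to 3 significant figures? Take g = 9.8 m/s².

259000 Pa

By continuity, v₂ = v₁·A₁/A₂ = 0.989·(30.1/2.46) = 12.1 m/s.
Energy conservation along the streamline gives P₂ = P₁ − ½ρ(v₂² − v₁²) − ρg(h₂ − h₁).
P₂ = 388000 + ½·1000·(0.989² − 12.1²) − 1000·9.8·(+5.73) = 388000 + (-72700) − (56200) = 259000 Pa.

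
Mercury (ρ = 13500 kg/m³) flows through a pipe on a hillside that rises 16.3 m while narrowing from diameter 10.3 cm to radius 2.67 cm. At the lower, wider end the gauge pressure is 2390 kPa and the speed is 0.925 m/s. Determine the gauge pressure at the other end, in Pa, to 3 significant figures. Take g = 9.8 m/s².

The volume flow rate is constant, so v₂ = (A₁/A₂)v₁ = (83.3/22.4)·0.925 = 3.44 m/s.
Bernoulli: P₁ + ½ρv₁² + ρg h₁ = P₂ + ½ρv₂² + ρg h₂, so P₂ = P₁ + ½ρ(v₁² − v₂²) − ρg(h₂ − h₁).
P₂ = 2390000 + ½·13500·(0.925² − 3.44²) − 13500·9.8·(+16.3) = 2390000 + (-74200) − (2160000) = 159000 Pa.

P₂ ≈ 159000 Pa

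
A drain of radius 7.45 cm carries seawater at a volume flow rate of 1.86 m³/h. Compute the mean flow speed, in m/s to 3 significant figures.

Q = 1.86 m³/h = 0.000517 m³/s.
v = Q/A = 0.000517 / 0.0174 = 0.0296 m/s.

0.0296 m/s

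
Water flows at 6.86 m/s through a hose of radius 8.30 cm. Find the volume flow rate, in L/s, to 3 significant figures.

Q = 148 L/s

Q = A·v = 0.0216 m² × 6.86 m/s = 0.148 m³/s.
Converting: 0.148 m³/s × 1000 = 148 L/s.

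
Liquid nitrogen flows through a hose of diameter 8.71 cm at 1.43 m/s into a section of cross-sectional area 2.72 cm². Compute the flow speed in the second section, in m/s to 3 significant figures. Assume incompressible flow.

31.3 m/s

Mass conservation (A₁v₁ = A₂v₂) gives v₂ = 1.43 × 59.6/2.72 = 31.3 m/s.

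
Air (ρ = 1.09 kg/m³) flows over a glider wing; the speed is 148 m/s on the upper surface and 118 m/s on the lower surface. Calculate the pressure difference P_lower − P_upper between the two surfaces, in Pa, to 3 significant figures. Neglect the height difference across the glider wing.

Bernoulli (same height): P_lower − P_upper = ½ρ(v_upper² − v_lower²).
ΔP = ½·1.09·(148² − 118²) = 4350 Pa.

ΔP ≈ 4350 Pa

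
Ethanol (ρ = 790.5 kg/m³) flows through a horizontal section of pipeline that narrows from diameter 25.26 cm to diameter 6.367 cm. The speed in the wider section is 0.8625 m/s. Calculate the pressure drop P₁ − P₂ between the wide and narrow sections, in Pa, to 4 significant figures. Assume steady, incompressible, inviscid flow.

ΔP = 72550 Pa

The volume flow rate is constant, so v₂ = (A₁/A₂)v₁ = (501.1/31.84)·0.8625 = 13.58 m/s.
Bernoulli (h₁ = h₂): P₁ − P₂ = ½ρ(v₂² − v₁²).
P₁ − P₂ = ½·790.5·(13.58² − 0.8625²) = ½·790.5·183.6 = 72550 Pa.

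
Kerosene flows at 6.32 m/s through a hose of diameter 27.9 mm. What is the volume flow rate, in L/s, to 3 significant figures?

Q = 3.86 L/s

Q = A·v = 0.000611 m² × 6.32 m/s = 0.00386 m³/s.
Converting: 0.00386 m³/s × 1000 = 3.86 L/s.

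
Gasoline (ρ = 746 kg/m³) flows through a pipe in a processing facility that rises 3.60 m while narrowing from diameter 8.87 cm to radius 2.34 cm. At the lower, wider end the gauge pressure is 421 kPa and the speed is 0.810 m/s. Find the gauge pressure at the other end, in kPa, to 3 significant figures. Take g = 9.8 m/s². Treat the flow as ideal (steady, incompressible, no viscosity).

Continuity gives A₁v₁ = A₂v₂, so v₂ = (61.8 cm²)/(17.2 cm²) × 0.810 m/s = 2.91 m/s.
Bernoulli: P₁ + ½ρv₁² + ρg h₁ = P₂ + ½ρv₂² + ρg h₂, so P₂ = P₁ + ½ρ(v₁² − v₂²) − ρg(h₂ − h₁).
P₂ = 421000 + ½·746·(0.810² − 2.91²) − 746·9.8·(+3.60) = 421000 + (-2910) − (26300) = 392000 Pa.

392 kPa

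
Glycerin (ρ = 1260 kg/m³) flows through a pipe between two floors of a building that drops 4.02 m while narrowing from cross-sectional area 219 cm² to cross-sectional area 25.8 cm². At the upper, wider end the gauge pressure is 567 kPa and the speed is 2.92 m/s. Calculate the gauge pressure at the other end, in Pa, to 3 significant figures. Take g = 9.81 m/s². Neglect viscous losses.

Mass conservation (A₁v₁ = A₂v₂) gives v₂ = 2.92 × 219/25.8 = 24.8 m/s.
Energy conservation along the streamline gives P₂ = P₁ − ½ρ(v₂² − v₁²) − ρg(h₂ − h₁).
P₂ = 567000 + ½·1260·(2.92² − 24.8²) − 1260·9.81·(−4.02) = 567000 + (-382000) − (-49700) = 235000 Pa.

P₂ = 235000 Pa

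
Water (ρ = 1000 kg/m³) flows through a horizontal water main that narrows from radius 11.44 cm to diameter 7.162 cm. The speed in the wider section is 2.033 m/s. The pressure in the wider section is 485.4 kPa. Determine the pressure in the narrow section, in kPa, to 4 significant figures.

P₂ ≈ 272.2 kPa

The volume flow rate is constant, so v₂ = (A₁/A₂)v₁ = (411.2/40.29)·2.033 = 20.75 m/s.
With no height change, Bernoulli's equation is P₁ + ½ρv₁² = P₂ + ½ρv₂².
P₂ = P₁ − ½ρ(v₂² − v₁²) = 485400 − ½·1000·(20.75² − 2.033²) = 485400 − 213200 = 272200 Pa.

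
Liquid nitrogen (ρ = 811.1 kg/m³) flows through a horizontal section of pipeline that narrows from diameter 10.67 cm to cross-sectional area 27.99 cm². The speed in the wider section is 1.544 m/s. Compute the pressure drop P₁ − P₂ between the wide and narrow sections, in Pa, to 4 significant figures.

Continuity gives A₁v₁ = A₂v₂, so v₂ = (89.42 cm²)/(27.99 cm²) × 1.544 m/s = 4.932 m/s.
The pipe is horizontal, so Bernoulli reduces to P₁ + ½ρv₁² = P₂ + ½ρv₂².
P₁ − P₂ = ½·811.1·(4.932² − 1.544²) = ½·811.1·21.95 = 8900 Pa.

ΔP ≈ 8900 Pa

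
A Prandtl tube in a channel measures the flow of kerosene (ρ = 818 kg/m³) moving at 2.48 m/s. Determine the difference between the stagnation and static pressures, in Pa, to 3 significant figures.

Bernoulli between the free stream and the stagnation point: ½ρv² = P_stag − P_static.
ΔP = ½·818·2.48² = 2520 Pa.

ΔP = 2520 Pa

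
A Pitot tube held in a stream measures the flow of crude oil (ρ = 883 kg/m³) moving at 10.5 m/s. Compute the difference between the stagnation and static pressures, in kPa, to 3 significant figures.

ΔP ≈ 48.7 kPa

The dynamic pressure equals the rise in static pressure at the stagnation point: ΔP = ½ρv².
ΔP = ½·883·10.5² = 48700 Pa.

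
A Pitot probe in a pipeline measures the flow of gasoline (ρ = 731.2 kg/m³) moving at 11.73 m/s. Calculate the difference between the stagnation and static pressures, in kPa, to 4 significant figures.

ΔP = 50.30 kPa

Bernoulli between the free stream and the stagnation point: ½ρv² = P_stag − P_static.
ΔP = ½·731.2·11.73² = 50300 Pa.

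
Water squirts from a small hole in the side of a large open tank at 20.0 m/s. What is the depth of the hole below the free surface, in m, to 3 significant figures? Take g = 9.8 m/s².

For a small hole in a large open tank, ½v² = gh, giving h = v²/(2g).
h = 20.0²/(2·9.8) = 400/19.60 = 20.4 m.

20.4 m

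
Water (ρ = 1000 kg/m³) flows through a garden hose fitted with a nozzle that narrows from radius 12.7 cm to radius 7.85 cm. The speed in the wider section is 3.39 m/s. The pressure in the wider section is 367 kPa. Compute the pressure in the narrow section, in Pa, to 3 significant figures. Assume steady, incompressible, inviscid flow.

P₂ = 333000 Pa

The volume flow rate is constant, so v₂ = (A₁/A₂)v₁ = (507/194)·3.39 = 8.87 m/s.
Along the horizontal streamline, P + ½ρv² is constant.
P₂ = P₁ − ½ρ(v₂² − v₁²) = 367000 − ½·1000·(8.87² − 3.39²) = 367000 − 33600 = 333000 Pa.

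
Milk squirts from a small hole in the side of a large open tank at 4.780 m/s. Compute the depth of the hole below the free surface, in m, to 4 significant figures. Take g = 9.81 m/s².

1.165 m

Torricelli: v = √(2gh), so h = v²/(2g).
h = 4.780²/(2·9.81) = 22.85/19.62 = 1.165 m.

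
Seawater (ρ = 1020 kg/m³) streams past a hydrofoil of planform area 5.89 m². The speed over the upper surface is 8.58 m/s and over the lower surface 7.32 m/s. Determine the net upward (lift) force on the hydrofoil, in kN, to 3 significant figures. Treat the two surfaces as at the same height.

The faster flow above has the lower pressure; Bernoulli (same height) gives ΔP = ½ρ(v_up² − v_low²).
ΔP = ½·1020·(8.58² − 7.32²) = 10200 Pa.
Lift = ΔP · A = 10200 × 5.89 = 60200 N.

F ≈ 60.2 kN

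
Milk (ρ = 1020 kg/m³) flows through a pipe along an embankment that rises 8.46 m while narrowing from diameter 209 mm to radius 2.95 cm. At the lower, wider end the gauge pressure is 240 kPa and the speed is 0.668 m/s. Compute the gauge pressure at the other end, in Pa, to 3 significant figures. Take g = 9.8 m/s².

The volume flow rate is constant, so v₂ = (A₁/A₂)v₁ = (343/27.3)·0.668 = 8.38 m/s.
Bernoulli: P₁ + ½ρv₁² + ρg h₁ = P₂ + ½ρv₂² + ρg h₂, so P₂ = P₁ + ½ρ(v₁² − v₂²) − ρg(h₂ − h₁).
P₂ = 240000 + ½·1020·(0.668² − 8.38²) − 1020·9.8·(+8.46) = 240000 + (-35600) − (84600) = 120000 Pa.

P₂ ≈ 120000 Pa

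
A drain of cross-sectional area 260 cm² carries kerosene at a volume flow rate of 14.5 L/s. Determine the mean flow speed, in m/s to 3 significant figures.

v ≈ 0.558 m/s

Q = 14.5 L/s = 0.0145 m³/s.
v = Q/A = 0.0145 / 0.0260 = 0.558 m/s.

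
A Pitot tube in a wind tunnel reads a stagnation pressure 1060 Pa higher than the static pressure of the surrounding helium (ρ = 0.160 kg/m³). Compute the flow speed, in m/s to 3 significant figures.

v ≈ 115 m/s

The dynamic pressure equals the rise in static pressure at the stagnation point: ΔP = ½ρv².
v = √(2ΔP/ρ) = √(2·1060/0.160) = 115 m/s.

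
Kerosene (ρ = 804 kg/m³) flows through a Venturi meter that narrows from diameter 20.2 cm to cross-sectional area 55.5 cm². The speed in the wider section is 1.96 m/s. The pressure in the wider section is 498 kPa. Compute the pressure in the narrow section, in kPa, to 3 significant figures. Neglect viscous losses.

P₂ = 448 kPa

Mass conservation (A₁v₁ = A₂v₂) gives v₂ = 1.96 × 320/55.5 = 11.3 m/s.
Bernoulli (h₁ = h₂): P₁ − P₂ = ½ρ(v₂² − v₁²).
P₂ = P₁ − ½ρ(v₂² − v₁²) = 498000 − ½·804·(11.3² − 1.96²) = 498000 − 49900 = 448000 Pa.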